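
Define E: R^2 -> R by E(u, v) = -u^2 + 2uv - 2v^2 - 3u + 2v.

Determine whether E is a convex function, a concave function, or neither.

E is quadratic, so its Hessian is the constant matrix H = [[-2, 2], [2, -4]].
det(H) = 4, tr(H) = -6.
det(H) > 0 and tr(H) < 0, so H is negative definite everywhere: concave.

concave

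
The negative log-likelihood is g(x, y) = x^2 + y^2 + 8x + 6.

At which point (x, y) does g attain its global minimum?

(-4, 0)

g(x,y) separates as P(x) + Q(y) + 6, so its minimum is min P + min Q + 6.
P'(x) = 2x + 8 vanishes at x ∈ {-4}; Q'(y) = 2y vanishes at y ∈ {0}.
Local minima of P (where P''>0): P(-4)=-16. Local minima of Q: Q(0)=0.
So the global minimum of g is P(-4) + Q(0) + 6 = -16 + 0 + 6 = -10, attained at (-4, 0).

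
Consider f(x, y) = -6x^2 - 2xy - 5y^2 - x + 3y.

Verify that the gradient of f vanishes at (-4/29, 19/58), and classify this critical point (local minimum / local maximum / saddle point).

local maximum

∇f = (-12x - 2y - 1, -2x - 10y + 3); substituting (-4/29, 19/58) gives ∇f = (0, 0), so (-4/29, 19/58) is indeed a critical point.
The Hessian of f is constant: H = [[-12, -2], [-2, -10]].
det(H) = (-12)·(-10) − (-2)² = 116.
det(H) > 0 and tr(H) = -22 < 0, so H is negative definite and the point is a local maximum.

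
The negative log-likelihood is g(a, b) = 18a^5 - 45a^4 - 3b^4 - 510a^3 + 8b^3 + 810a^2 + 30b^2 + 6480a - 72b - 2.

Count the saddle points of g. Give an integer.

6

g separates as a function of a plus a function of b, so ∇g=0 decouples.
∂g/∂a = 90(a - 4)(a - 3)(a + 2)(a + 3) = 0 at a ∈ {-3, -2, 3, 4}; ∂g/∂b = -12(b - 3)(b - 1)(b + 2) = 0 at b ∈ {-2, 1, 3}.
The Hessian is diagonal: diag(g_aa, g_bb). Second derivatives: g_aa(-3)=-3780, g_aa(-2)=2700, g_aa(3)=-2700, g_aa(4)=3780; g_bb(-2)=-180, g_bb(1)=72, g_bb(3)=-120.
Saddle points occur where the two diagonal entries have opposite signs: (-3, 1), (-2, -2), (-2, 3), (3, 1), (4, -2), (4, 3). Count: 6.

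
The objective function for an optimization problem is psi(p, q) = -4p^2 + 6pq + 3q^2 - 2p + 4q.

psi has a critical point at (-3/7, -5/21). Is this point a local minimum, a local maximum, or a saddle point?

The Hessian of psi is constant: H = [[-8, 6], [6, 6]].
det(H) = (-8)·6 − 6² = -84.
Since det(H) < 0, H is indefinite and the critical point is a saddle point.

saddle point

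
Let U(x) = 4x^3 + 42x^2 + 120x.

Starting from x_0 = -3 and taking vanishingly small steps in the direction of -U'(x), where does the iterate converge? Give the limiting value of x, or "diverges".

U'(x) = 12(x + 2)(x + 5), so U'(-3) = -24.
Gradient descent moves in the -U' direction, i.e. x is increasing.
The nearest critical point in that direction is x = -2, where U'' = 36 > 0 (a local minimum). The iterate converges there.

-2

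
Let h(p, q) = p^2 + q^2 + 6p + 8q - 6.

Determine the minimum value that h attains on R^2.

-31

h(p,q) separates as A(p) + B(q) − 6, so its minimum is min A + min B − 6.
A'(p) = 2p + 6 vanishes at p ∈ {-3}; B'(q) = 2q + 8 vanishes at q ∈ {-4}.
Local minima of A (where A''>0): A(-3)=-9. Local minima of B: B(-4)=-16.
So the global minimum of h is A(-3) + B(-4) − 6 = -9 − 16 − 6 = -31, attained at (-3, -4).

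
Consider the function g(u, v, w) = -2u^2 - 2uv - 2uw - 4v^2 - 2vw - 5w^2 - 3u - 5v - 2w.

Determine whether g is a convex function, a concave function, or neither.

g is quadratic, so its Hessian is the constant matrix H = [[-4, -2, -2], [-2, -8, -2], [-2, -2, -10]].
Leading principal minors: -4, 28, -248.
Signs alternate −, +, − ⇒ H ≺ 0 ⇒ concave.

concave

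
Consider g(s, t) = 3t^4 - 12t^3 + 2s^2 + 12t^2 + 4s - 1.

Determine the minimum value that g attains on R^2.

g(s,t) separates as P(s) + Q(t) − 1, so its minimum is min P + min Q − 1.
P'(s) = 4s + 4 vanishes at s ∈ {-1}; Q'(t) = 12t(t - 2)(t - 1) vanishes at t ∈ {0, 1, 2}.
Local minima of P (where P''>0): P(-1)=-2. Local minima of Q: Q(0)=0, Q(2)=0.
So the global minimum of g is P(-1) + Q(0) − 1 = -2 + 0 − 1 = -3, attained at (-1, 0).

-3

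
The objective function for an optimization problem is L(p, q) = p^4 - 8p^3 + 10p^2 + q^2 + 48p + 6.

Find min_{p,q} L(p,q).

L(p,q) separates as A(p) + B(q) + 6, so its minimum is min A + min B + 6.
A'(p) = 4(p - 4)(p - 3)(p + 1) vanishes at p ∈ {-1, 3, 4}; B'(q) = 2q vanishes at q ∈ {0}.
Local minima of A (where A''>0): A(-1)=-29, A(4)=96. Local minima of B: B(0)=0.
So the global minimum of L is A(-1) + B(0) + 6 = -29 + 0 + 6 = -23, attained at (-1, 0).

-23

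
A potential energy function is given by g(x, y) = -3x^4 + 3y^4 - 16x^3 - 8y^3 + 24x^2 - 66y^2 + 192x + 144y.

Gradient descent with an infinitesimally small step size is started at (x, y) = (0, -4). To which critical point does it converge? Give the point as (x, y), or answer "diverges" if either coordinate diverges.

(-2, -3)

g is separable, so gradient descent decouples: x follows -∂g/∂x, y follows -∂g/∂y.
∂g/∂x = -12(x - 2)(x + 2)(x + 4); at x=0 this is 192, so x decreases.
∂g/∂y = 12(y - 4)(y - 1)(y + 3); at y=-4 this is -480, so y increases.
x converges to its nearest critical value -2 (a local min of the x-part); y converges to -3. The iterate converges to (-2, -3).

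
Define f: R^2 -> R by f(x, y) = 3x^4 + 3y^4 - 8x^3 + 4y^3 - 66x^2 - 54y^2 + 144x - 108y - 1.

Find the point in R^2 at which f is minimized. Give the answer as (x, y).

(-3, 3)

f(x,y) separates as P(x) + Q(y) − 1, so its minimum is min P + min Q − 1.
P'(x) = 12(x - 4)(x - 1)(x + 3) vanishes at x ∈ {-3, 1, 4}; Q'(y) = 12(y - 3)(y + 1)(y + 3) vanishes at y ∈ {-3, -1, 3}.
Local minima of P (where P''>0): P(-3)=-567, P(4)=-224. Local minima of Q: Q(-3)=-27, Q(3)=-459.
So the global minimum of f is P(-3) + Q(3) − 1 = -567 − 459 − 1 = -1027, attained at (-3, 3).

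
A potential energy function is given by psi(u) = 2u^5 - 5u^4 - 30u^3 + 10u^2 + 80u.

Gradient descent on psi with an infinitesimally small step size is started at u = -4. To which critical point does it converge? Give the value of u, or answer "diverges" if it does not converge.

diverges

psi'(u) = 10(u - 4)(u - 1)(u + 1)(u + 2), so psi'(-4) = 2400.
Gradient descent moves in the -psi' direction, i.e. u is decreasing.
There is no critical point below u=-4, and psi' keeps the same sign, so the iterate runs off to −∞.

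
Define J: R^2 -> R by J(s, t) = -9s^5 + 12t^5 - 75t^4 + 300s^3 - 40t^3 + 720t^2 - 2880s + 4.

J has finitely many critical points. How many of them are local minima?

J separates as a function of s plus a function of t, so ∇J=0 decouples.
∂J/∂s = -45(s - 4)(s - 2)(s + 2)(s + 4) = 0 at s ∈ {-4, -2, 2, 4}; ∂J/∂t = 60t(t - 4)(t - 3)(t + 2) = 0 at t ∈ {-2, 0, 3, 4}.
The Hessian is diagonal: diag(J_ss, J_tt). Second derivatives: J_ss(-4)=4320, J_ss(-2)=-2160, J_ss(2)=2160, J_ss(4)=-4320; J_tt(-2)=-3600, J_tt(0)=1440, J_tt(3)=-900, J_tt(4)=1440.
Local minima occur where both diagonal entries positive: (-4, 0), (-4, 4), (2, 0), (2, 4). Count: 4.

4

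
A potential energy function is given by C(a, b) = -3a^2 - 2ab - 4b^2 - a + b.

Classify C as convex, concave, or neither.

C is quadratic, so its Hessian is the constant matrix H = [[-6, -2], [-2, -8]].
det(H) = 44, tr(H) = -14.
det(H) > 0 and tr(H) < 0, so H is negative definite everywhere: concave.

concave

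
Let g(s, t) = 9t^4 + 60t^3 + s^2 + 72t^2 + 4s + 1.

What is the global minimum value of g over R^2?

g(s,t) separates as P(s) + Q(t) + 1, so its minimum is min P + min Q + 1.
P'(s) = 2s + 4 vanishes at s ∈ {-2}; Q'(t) = 36t(t + 1)(t + 4) vanishes at t ∈ {-4, -1, 0}.
Local minima of P (where P''>0): P(-2)=-4. Local minima of Q: Q(-4)=-384, Q(0)=0.
So the global minimum of g is P(-2) + Q(-4) + 1 = -4 − 384 + 1 = -387, attained at (-2, -4).

-387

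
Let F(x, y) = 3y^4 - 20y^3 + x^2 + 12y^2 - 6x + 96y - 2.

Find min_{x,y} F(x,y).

-72

F(x,y) separates as P(x) + Q(y) − 2, so its minimum is min P + min Q − 2.
P'(x) = 2x - 6 vanishes at x ∈ {3}; Q'(y) = 12(y - 4)(y - 2)(y + 1) vanishes at y ∈ {-1, 2, 4}.
Local minima of P (where P''>0): P(3)=-9. Local minima of Q: Q(-1)=-61, Q(4)=64.
So the global minimum of F is P(3) + Q(-1) − 2 = -9 − 61 − 2 = -72, attained at (3, -1).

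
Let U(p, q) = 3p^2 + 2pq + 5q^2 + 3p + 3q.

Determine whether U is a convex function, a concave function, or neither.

convex

U is quadratic, so its Hessian is the constant matrix H = [[6, 2], [2, 10]].
det(H) = 56, tr(H) = 16.
det(H) > 0 and tr(H) > 0, so H is positive definite everywhere: convex.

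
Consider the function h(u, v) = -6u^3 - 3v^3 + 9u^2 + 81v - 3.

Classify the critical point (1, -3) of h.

The mixed partial ∂²h/∂u∂v is 0, so the Hessian at any point is diag(h_uu, h_vv) = diag(18(-2u + 1), -18v).
At (1, -3): H = diag(-18, 54).
The eigenvalues have opposite signs, so H is indefinite: a saddle point.

saddle point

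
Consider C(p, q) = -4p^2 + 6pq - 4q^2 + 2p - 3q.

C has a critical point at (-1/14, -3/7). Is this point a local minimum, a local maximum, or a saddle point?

The Hessian of C is constant: H = [[-8, 6], [6, -8]].
det(H) = (-8)·(-8) − 6² = 28.
det(H) > 0 and tr(H) = -16 < 0, so H is negative definite and the point is a local maximum.

local maximum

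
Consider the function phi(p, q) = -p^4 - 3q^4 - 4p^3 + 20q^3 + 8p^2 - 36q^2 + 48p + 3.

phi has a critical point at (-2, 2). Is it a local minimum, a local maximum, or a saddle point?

local minimum

The mixed partial ∂²phi/∂p∂q is 0, so the Hessian at any point is diag(phi_pp, phi_qq) = diag(4(-3p^2 - 6p + 4), 12(-3q^2 + 10q - 6)).
At (-2, 2): H = diag(16, 24).
Both eigenvalues are positive, so H is positive definite: a local minimum.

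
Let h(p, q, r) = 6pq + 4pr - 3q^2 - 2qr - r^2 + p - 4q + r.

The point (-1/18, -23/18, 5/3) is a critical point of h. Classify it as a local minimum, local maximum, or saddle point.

The Hessian is constant: H = [[0, 6, 4], [6, -6, -2], [4, -2, -2]].
Leading principal minors: Δ₁ = 0, Δ₂ = -36, Δ₃ = 72.
The minors fit neither the all-positive nor the alternating-sign pattern, so H is indefinite: a saddle point.

saddle point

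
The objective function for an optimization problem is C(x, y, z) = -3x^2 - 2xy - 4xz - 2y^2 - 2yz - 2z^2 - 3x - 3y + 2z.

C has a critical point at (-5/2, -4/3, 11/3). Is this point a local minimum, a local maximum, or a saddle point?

local maximum

The Hessian is constant: H = [[-6, -2, -4], [-2, -4, -2], [-4, -2, -4]].
Leading principal minors: Δ₁ = -6, Δ₂ = 20, Δ₃ = -24.
The minors alternate sign starting negative (−, +, −), so H is negative definite: a local maximum.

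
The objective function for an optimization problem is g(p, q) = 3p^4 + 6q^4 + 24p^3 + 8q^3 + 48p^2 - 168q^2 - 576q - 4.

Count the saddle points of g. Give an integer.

g separates as a function of p plus a function of q, so ∇g=0 decouples.
∂g/∂p = 12p(p + 2)(p + 4) = 0 at p ∈ {-4, -2, 0}; ∂g/∂q = 24(q - 4)(q + 2)(q + 3) = 0 at q ∈ {-3, -2, 4}.
The Hessian is diagonal: diag(g_pp, g_qq). Second derivatives: g_pp(-4)=96, g_pp(-2)=-48, g_pp(0)=96; g_qq(-3)=168, g_qq(-2)=-144, g_qq(4)=1008.
Saddle points occur where the two diagonal entries have opposite signs: (-4, -2), (-2, -3), (-2, 4), (0, -2). Count: 4.

4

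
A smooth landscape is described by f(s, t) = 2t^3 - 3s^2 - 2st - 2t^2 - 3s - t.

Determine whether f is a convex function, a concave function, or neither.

neither

The term 2t^3 is cubic, so the Hessian is not constant.
∂²f/∂t² = 12t - 4, which takes both signs as t varies (negative for sufficiently negative t). A diagonal entry of the Hessian changing sign means the Hessian is neither positive- nor negative-semidefinite on all of R^2.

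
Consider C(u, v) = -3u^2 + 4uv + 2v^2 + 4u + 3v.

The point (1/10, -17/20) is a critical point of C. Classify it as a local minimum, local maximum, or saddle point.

The Hessian of C is constant: H = [[-6, 4], [4, 4]].
det(H) = (-6)·4 − 4² = -40.
Since det(H) < 0, H is indefinite and the critical point is a saddle point.

saddle point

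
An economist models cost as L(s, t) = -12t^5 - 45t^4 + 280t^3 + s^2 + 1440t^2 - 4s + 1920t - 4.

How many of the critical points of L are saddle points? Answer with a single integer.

L separates as a function of s plus a function of t, so ∇L=0 decouples.
∂L/∂s = 2(s - 2) = 0 at s ∈ {2}; ∂L/∂t = -60(t - 4)(t + 1)(t + 2)(t + 4) = 0 at t ∈ {-4, -2, -1, 4}.
The Hessian is diagonal: diag(L_ss, L_tt). Second derivatives: L_ss(2)=2; L_tt(-4)=2880, L_tt(-2)=-720, L_tt(-1)=900, L_tt(4)=-14400.
Saddle points occur where the two diagonal entries have opposite signs: (2, -2), (2, 4). Count: 2.

2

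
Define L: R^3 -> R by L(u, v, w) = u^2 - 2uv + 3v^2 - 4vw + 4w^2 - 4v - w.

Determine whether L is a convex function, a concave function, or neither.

convex

L is quadratic, so its Hessian is the constant matrix H = [[2, -2, 0], [-2, 6, -4], [0, -4, 8]].
Leading principal minors: 2, 8, 32.
All positive ⇒ H ≻ 0 ⇒ convex.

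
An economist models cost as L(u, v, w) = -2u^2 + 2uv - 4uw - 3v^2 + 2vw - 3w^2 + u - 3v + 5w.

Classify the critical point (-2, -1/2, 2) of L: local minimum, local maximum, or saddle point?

The Hessian is constant: H = [[-4, 2, -4], [2, -6, 2], [-4, 2, -6]].
Leading principal minors: Δ₁ = -4, Δ₂ = 20, Δ₃ = -40.
The minors alternate sign starting negative (−, +, −), so H is negative definite: a local maximum.

local maximum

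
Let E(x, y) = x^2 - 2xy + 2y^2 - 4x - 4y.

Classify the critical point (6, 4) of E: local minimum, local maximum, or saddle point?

local minimum

The Hessian of E is constant: H = [[2, -2], [-2, 4]].
det(H) = 2·4 − (-2)² = 4.
det(H) > 0 and tr(H) = 6 > 0, so H is positive definite and the point is a local minimum.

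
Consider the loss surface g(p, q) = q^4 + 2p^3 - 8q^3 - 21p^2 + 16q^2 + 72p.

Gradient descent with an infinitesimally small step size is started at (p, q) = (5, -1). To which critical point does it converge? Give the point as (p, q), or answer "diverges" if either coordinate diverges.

g is separable, so gradient descent decouples: p follows -∂g/∂p, q follows -∂g/∂q.
∂g/∂p = 6(p - 4)(p - 3); at p=5 this is 12, so p decreases.
∂g/∂q = 4q(q - 4)(q - 2); at q=-1 this is -60, so q increases.
p converges to its nearest critical value 4 (a local min of the p-part); q converges to 0. The iterate converges to (4, 0).

(4, 0)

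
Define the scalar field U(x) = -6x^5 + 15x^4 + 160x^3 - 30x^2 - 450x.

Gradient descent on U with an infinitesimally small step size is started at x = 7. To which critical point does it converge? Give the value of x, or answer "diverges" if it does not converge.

U'(x) = -30(x - 5)(x - 1)(x + 1)(x + 3), so U'(7) = -28800.
Gradient descent moves in the -U' direction, i.e. x is increasing.
There is no critical point above x=7, and U' keeps the same sign, so the iterate runs off to +∞.

diverges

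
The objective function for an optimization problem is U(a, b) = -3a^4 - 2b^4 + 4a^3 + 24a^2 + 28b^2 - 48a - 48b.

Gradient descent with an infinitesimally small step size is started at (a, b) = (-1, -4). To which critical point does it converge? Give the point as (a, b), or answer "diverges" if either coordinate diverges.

diverges

U is separable, so gradient descent decouples: a follows -∂U/∂a, b follows -∂U/∂b.
∂U/∂a = -12(a - 2)(a - 1)(a + 2); at a=-1 this is -72, so a increases.
∂U/∂b = -8(b - 2)(b - 1)(b + 3); at b=-4 this is 240, so b decreases.
The b-coordinate has no critical point in that direction and runs off to infinity.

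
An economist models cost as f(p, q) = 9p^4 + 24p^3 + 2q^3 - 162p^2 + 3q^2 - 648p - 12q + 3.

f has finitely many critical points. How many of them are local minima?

2

f separates as a function of p plus a function of q, so ∇f=0 decouples.
∂f/∂p = 36(p - 3)(p + 2)(p + 3) = 0 at p ∈ {-3, -2, 3}; ∂f/∂q = 6(q - 1)(q + 2) = 0 at q ∈ {-2, 1}.
The Hessian is diagonal: diag(f_pp, f_qq). Second derivatives: f_pp(-3)=216, f_pp(-2)=-180, f_pp(3)=1080; f_qq(-2)=-18, f_qq(1)=18.
Local minima occur where both diagonal entries positive: (-3, 1), (3, 1). Count: 2.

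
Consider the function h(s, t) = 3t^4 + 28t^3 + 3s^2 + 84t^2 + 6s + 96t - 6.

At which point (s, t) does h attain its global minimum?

(-1, -4)

h(s,t) separates as P(s) + Q(t) − 6, so its minimum is min P + min Q − 6.
P'(s) = 6s + 6 vanishes at s ∈ {-1}; Q'(t) = 12(t + 1)(t + 2)(t + 4) vanishes at t ∈ {-4, -2, -1}.
Local minima of P (where P''>0): P(-1)=-3. Local minima of Q: Q(-4)=-64, Q(-1)=-37.
So the global minimum of h is P(-1) + Q(-4) − 6 = -3 − 64 − 6 = -73, attained at (-1, -4).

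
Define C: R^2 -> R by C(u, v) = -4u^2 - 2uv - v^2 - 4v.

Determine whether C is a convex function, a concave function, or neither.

concave

C is quadratic, so its Hessian is the constant matrix H = [[-8, -2], [-2, -2]].
det(H) = 12, tr(H) = -10.
det(H) > 0 and tr(H) < 0, so H is negative definite everywhere: concave.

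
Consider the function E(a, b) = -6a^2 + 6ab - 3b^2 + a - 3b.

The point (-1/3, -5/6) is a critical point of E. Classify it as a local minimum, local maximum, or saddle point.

local maximum

The Hessian of E is constant: H = [[-12, 6], [6, -6]].
det(H) = (-12)·(-6) − 6² = 36.
det(H) > 0 and tr(H) = -18 < 0, so H is negative definite and the point is a local maximum.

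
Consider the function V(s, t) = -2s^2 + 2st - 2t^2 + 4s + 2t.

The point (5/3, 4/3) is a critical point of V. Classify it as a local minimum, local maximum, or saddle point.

The Hessian of V is constant: H = [[-4, 2], [2, -4]].
det(H) = (-4)·(-4) − 2² = 12.
det(H) > 0 and tr(H) = -8 < 0, so H is negative definite and the point is a local maximum.

local maximum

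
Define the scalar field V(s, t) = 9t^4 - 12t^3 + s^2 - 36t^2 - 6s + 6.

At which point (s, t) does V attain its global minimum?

V(s,t) separates as P(s) + Q(t) + 6, so its minimum is min P + min Q + 6.
P'(s) = 2s - 6 vanishes at s ∈ {3}; Q'(t) = 36t(t - 2)(t + 1) vanishes at t ∈ {-1, 0, 2}.
Local minima of P (where P''>0): P(3)=-9. Local minima of Q: Q(-1)=-15, Q(2)=-96.
So the global minimum of V is P(3) + Q(2) + 6 = -9 − 96 + 6 = -99, attained at (3, 2).

(3, 2)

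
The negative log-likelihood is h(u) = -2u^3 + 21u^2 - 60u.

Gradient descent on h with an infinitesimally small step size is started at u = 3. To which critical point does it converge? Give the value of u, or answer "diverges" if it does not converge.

2

h'(u) = -6(u - 5)(u - 2), so h'(3) = 12.
Gradient descent moves in the -h' direction, i.e. u is decreasing.
The nearest critical point in that direction is u = 2, where h'' = 18 > 0 (a local minimum). The iterate converges there.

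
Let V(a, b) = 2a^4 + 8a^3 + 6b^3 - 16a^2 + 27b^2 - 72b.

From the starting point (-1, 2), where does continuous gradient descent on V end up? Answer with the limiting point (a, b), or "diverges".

(-4, 1)

V is separable, so gradient descent decouples: a follows -∂V/∂a, b follows -∂V/∂b.
∂V/∂a = 8a(a - 1)(a + 4); at a=-1 this is 48, so a decreases.
∂V/∂b = 18(b - 1)(b + 4); at b=2 this is 108, so b decreases.
a converges to its nearest critical value -4 (a local min of the a-part); b converges to 1. The iterate converges to (-4, 1).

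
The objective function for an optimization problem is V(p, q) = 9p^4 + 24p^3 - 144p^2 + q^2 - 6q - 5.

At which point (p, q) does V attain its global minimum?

(-4, 3)

V(p,q) separates as A(p) + B(q) − 5, so its minimum is min A + min B − 5.
A'(p) = 36p(p - 2)(p + 4) vanishes at p ∈ {-4, 0, 2}; B'(q) = 2q - 6 vanishes at q ∈ {3}.
Local minima of A (where A''>0): A(-4)=-1536, A(2)=-240. Local minima of B: B(3)=-9.
So the global minimum of V is A(-4) + B(3) − 5 = -1536 − 9 − 5 = -1550, attained at (-4, 3).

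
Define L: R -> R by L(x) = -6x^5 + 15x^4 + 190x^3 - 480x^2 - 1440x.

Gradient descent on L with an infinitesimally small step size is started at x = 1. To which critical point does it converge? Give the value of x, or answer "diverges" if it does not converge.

3

L'(x) = -30(x - 4)(x - 3)(x + 1)(x + 4), so L'(1) = -1800.
Gradient descent moves in the -L' direction, i.e. x is increasing.
The nearest critical point in that direction is x = 3, where L'' = 840 > 0 (a local minimum). The iterate converges there.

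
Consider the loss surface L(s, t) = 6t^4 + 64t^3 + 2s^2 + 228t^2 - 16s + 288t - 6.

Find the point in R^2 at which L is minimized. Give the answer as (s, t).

L(s,t) separates as P(s) + Q(t) − 6, so its minimum is min P + min Q − 6.
P'(s) = 4s - 16 vanishes at s ∈ {4}; Q'(t) = 24(t + 1)(t + 3)(t + 4) vanishes at t ∈ {-4, -3, -1}.
Local minima of P (where P''>0): P(4)=-32. Local minima of Q: Q(-4)=-64, Q(-1)=-118.
So the global minimum of L is P(4) + Q(-1) − 6 = -32 − 118 − 6 = -156, attained at (4, -1).

(4, -1)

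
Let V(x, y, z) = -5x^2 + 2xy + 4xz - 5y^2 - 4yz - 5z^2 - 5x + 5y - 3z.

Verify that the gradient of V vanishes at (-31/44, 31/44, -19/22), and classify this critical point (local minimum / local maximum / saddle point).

∇V = (-10x + 2y + 4z - 5, 2x - 10y - 4z + 5, 4x - 4y - 10z - 3); substituting (-31/44, 31/44, -19/22) gives ∇V = (0, 0, 0), so (-31/44, 31/44, -19/22) is indeed a critical point.
The Hessian is constant: H = [[-10, 2, 4], [2, -10, -4], [4, -4, -10]].
Leading principal minors: Δ₁ = -10, Δ₂ = 96, Δ₃ = -704.
The minors alternate sign starting negative (−, +, −), so H is negative definite: a local maximum.

local maximum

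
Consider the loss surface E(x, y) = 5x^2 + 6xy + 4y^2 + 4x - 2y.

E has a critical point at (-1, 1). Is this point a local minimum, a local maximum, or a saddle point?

The Hessian of E is constant: H = [[10, 6], [6, 8]].
det(H) = 10·8 − 6² = 44.
det(H) > 0 and tr(H) = 18 > 0, so H is positive definite and the point is a local minimum.

local minimum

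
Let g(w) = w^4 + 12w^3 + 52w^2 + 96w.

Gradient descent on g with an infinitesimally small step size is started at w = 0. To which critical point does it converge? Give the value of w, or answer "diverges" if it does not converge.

-2

g'(w) = 4(w + 2)(w + 3)(w + 4), so g'(0) = 96.
Gradient descent moves in the -g' direction, i.e. w is decreasing.
The nearest critical point in that direction is w = -2, where g'' = 8 > 0 (a local minimum). The iterate converges there.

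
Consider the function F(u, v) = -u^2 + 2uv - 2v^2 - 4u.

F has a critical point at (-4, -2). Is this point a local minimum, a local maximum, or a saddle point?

local maximum

The Hessian of F is constant: H = [[-2, 2], [2, -4]].
det(H) = (-2)·(-4) − 2² = 4.
det(H) > 0 and tr(H) = -6 < 0, so H is negative definite and the point is a local maximum.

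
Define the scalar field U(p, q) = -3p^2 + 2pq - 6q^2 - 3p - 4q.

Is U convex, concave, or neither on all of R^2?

U is quadratic, so its Hessian is the constant matrix H = [[-6, 2], [2, -12]].
det(H) = 68, tr(H) = -18.
det(H) > 0 and tr(H) < 0, so H is negative definite everywhere: concave.

concave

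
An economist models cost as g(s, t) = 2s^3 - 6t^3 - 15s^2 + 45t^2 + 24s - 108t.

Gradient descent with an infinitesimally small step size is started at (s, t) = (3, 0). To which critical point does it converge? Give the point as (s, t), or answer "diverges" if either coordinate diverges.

(4, 2)

g is separable, so gradient descent decouples: s follows -∂g/∂s, t follows -∂g/∂t.
∂g/∂s = 6(s - 4)(s - 1); at s=3 this is -12, so s increases.
∂g/∂t = -18(t - 3)(t - 2); at t=0 this is -108, so t increases.
s converges to its nearest critical value 4 (a local min of the s-part); t converges to 2. The iterate converges to (4, 2).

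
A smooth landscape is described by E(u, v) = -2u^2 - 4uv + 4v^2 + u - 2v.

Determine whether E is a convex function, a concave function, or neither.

neither

E is quadratic, so its Hessian is the constant matrix H = [[-4, -4], [-4, 8]].
det(H) = -48, tr(H) = 4.
det(H) < 0, so H is indefinite: neither convex nor concave.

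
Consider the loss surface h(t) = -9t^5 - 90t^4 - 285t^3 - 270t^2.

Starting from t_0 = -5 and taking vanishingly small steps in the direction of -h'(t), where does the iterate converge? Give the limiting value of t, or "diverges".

-4

h'(t) = -45t(t + 1)(t + 3)(t + 4), so h'(-5) = -1800.
Gradient descent moves in the -h' direction, i.e. t is increasing.
The nearest critical point in that direction is t = -4, where h'' = 540 > 0 (a local minimum). The iterate converges there.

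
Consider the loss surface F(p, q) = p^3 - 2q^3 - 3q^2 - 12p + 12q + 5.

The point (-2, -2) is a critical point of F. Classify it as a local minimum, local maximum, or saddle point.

saddle point

The mixed partial ∂²F/∂p∂q is 0, so the Hessian at any point is diag(F_pp, F_qq) = diag(6p, -6(2q + 1)).
At (-2, -2): H = diag(-12, 18).
The eigenvalues have opposite signs, so H is indefinite: a saddle point.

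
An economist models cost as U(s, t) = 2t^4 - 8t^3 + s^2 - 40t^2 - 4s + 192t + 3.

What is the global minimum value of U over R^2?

U(s,t) separates as P(s) + Q(t) + 3, so its minimum is min P + min Q + 3.
P'(s) = 2s - 4 vanishes at s ∈ {2}; Q'(t) = 8(t - 4)(t - 2)(t + 3) vanishes at t ∈ {-3, 2, 4}.
Local minima of P (where P''>0): P(2)=-4. Local minima of Q: Q(-3)=-558, Q(4)=128.
So the global minimum of U is P(2) + Q(-3) + 3 = -4 − 558 + 3 = -559, attained at (2, -3).

-559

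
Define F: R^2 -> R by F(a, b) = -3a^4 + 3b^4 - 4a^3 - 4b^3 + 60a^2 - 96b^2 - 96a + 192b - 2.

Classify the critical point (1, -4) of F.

The mixed partial ∂²F/∂a∂b is 0, so the Hessian at any point is diag(F_aa, F_bb) = diag(12(-3a^2 - 2a + 10), 12(3b^2 - 2b - 16)).
At (1, -4): H = diag(60, 480).
Both eigenvalues are positive, so H is positive definite: a local minimum.

local minimum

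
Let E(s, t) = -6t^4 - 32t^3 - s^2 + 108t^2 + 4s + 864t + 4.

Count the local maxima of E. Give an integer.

E separates as a function of s plus a function of t, so ∇E=0 decouples.
∂E/∂s = -2(s - 2) = 0 at s ∈ {2}; ∂E/∂t = -24(t - 3)(t + 3)(t + 4) = 0 at t ∈ {-4, -3, 3}.
The Hessian is diagonal: diag(E_ss, E_tt). Second derivatives: E_ss(2)=-2; E_tt(-4)=-168, E_tt(-3)=144, E_tt(3)=-1008.
Local maxima occur where both diagonal entries negative: (2, -4), (2, 3). Count: 2.

2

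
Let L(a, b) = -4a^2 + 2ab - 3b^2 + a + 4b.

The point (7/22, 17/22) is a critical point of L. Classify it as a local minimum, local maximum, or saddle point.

local maximum

The Hessian of L is constant: H = [[-8, 2], [2, -6]].
det(H) = (-8)·(-6) − 2² = 44.
det(H) > 0 and tr(H) = -14 < 0, so H is negative definite and the point is a local maximum.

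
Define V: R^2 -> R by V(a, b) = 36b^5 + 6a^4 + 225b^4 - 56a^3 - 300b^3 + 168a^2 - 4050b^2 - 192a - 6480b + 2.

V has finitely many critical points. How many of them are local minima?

V separates as a function of a plus a function of b, so ∇V=0 decouples.
∂V/∂a = 24(a - 4)(a - 2)(a - 1) = 0 at a ∈ {1, 2, 4}; ∂V/∂b = 180(b - 3)(b + 1)(b + 3)(b + 4) = 0 at b ∈ {-4, -3, -1, 3}.
The Hessian is diagonal: diag(V_aa, V_bb). Second derivatives: V_aa(1)=72, V_aa(2)=-48, V_aa(4)=144; V_bb(-4)=-3780, V_bb(-3)=2160, V_bb(-1)=-4320, V_bb(3)=30240.
Local minima occur where both diagonal entries positive: (1, -3), (1, 3), (4, -3), (4, 3). Count: 4.

4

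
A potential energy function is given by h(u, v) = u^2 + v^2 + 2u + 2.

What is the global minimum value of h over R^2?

h(u,v) separates as P(u) + Q(v) + 2, so its minimum is min P + min Q + 2.
P'(u) = 2u + 2 vanishes at u ∈ {-1}; Q'(v) = 2v vanishes at v ∈ {0}.
Local minima of P (where P''>0): P(-1)=-1. Local minima of Q: Q(0)=0.
So the global minimum of h is P(-1) + Q(0) + 2 = -1 + 0 + 2 = 1, attained at (-1, 0).

1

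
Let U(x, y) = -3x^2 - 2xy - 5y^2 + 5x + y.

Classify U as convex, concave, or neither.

U is quadratic, so its Hessian is the constant matrix H = [[-6, -2], [-2, -10]].
det(H) = 56, tr(H) = -16.
det(H) > 0 and tr(H) < 0, so H is negative definite everywhere: concave.

concave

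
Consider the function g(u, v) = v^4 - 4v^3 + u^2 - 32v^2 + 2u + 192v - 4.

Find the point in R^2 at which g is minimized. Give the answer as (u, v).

g(u,v) separates as P(u) + Q(v) − 4, so its minimum is min P + min Q − 4.
P'(u) = 2u + 2 vanishes at u ∈ {-1}; Q'(v) = 4(v - 4)(v - 3)(v + 4) vanishes at v ∈ {-4, 3, 4}.
Local minima of P (where P''>0): P(-1)=-1. Local minima of Q: Q(-4)=-768, Q(4)=256.
So the global minimum of g is P(-1) + Q(-4) − 4 = -1 − 768 − 4 = -773, attained at (-1, -4).

(-1, -4)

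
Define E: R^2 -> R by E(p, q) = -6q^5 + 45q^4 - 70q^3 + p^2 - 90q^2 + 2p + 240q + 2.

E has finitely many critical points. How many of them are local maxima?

E separates as a function of p plus a function of q, so ∇E=0 decouples.
∂E/∂p = 2(p + 1) = 0 at p ∈ {-1}; ∂E/∂q = -30(q - 4)(q - 2)(q - 1)(q + 1) = 0 at q ∈ {-1, 1, 2, 4}.
The Hessian is diagonal: diag(E_pp, E_qq). Second derivatives: E_pp(-1)=2; E_qq(-1)=900, E_qq(1)=-180, E_qq(2)=180, E_qq(4)=-900.
Local maxima occur where both diagonal entries negative: none. Count: 0.

0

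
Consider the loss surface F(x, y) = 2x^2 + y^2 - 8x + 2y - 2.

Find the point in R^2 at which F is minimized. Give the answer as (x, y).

(2, -1)

F(x,y) separates as P(x) + Q(y) − 2, so its minimum is min P + min Q − 2.
P'(x) = 4x - 8 vanishes at x ∈ {2}; Q'(y) = 2y + 2 vanishes at y ∈ {-1}.
Local minima of P (where P''>0): P(2)=-8. Local minima of Q: Q(-1)=-1.
So the global minimum of F is P(2) + Q(-1) − 2 = -8 − 1 − 2 = -11, attained at (2, -1).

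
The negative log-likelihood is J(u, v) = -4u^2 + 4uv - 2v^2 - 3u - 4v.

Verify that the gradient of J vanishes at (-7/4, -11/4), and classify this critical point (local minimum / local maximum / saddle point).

local maximum

∇J = (-8u + 4v - 3, 4u - 4v - 4); substituting (-7/4, -11/4) gives ∇J = (0, 0), so (-7/4, -11/4) is indeed a critical point.
The Hessian of J is constant: H = [[-8, 4], [4, -4]].
det(H) = (-8)·(-4) − 4² = 16.
det(H) > 0 and tr(H) = -12 < 0, so H is negative definite and the point is a local maximum.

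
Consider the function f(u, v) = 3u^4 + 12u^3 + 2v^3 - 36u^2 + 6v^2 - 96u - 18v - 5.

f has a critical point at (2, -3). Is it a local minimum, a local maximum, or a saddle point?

saddle point

The mixed partial ∂²f/∂u∂v is 0, so the Hessian at any point is diag(f_uu, f_vv) = diag(36(u^2 + 2u - 2), 12(v + 1)).
At (2, -3): H = diag(216, -24).
The eigenvalues have opposite signs, so H is indefinite: a saddle point.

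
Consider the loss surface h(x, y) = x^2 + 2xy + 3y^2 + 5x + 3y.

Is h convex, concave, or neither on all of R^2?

h is quadratic, so its Hessian is the constant matrix H = [[2, 2], [2, 6]].
det(H) = 8, tr(H) = 8.
det(H) > 0 and tr(H) > 0, so H is positive definite everywhere: convex.

convex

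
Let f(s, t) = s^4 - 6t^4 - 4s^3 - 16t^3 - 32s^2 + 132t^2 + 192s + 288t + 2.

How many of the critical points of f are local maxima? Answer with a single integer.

2

f separates as a function of s plus a function of t, so ∇f=0 decouples.
∂f/∂s = 4(s - 4)(s - 3)(s + 4) = 0 at s ∈ {-4, 3, 4}; ∂f/∂t = -24(t - 3)(t + 1)(t + 4) = 0 at t ∈ {-4, -1, 3}.
The Hessian is diagonal: diag(f_ss, f_tt). Second derivatives: f_ss(-4)=224, f_ss(3)=-28, f_ss(4)=32; f_tt(-4)=-504, f_tt(-1)=288, f_tt(3)=-672.
Local maxima occur where both diagonal entries negative: (3, -4), (3, 3). Count: 2.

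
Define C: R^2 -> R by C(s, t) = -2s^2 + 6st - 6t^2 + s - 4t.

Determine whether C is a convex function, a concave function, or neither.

concave

C is quadratic, so its Hessian is the constant matrix H = [[-4, 6], [6, -12]].
det(H) = 12, tr(H) = -16.
det(H) > 0 and tr(H) < 0, so H is negative definite everywhere: concave.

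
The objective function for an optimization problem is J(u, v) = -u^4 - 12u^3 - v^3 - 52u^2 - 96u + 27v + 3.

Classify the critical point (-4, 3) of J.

local maximum

The mixed partial ∂²J/∂u∂v is 0, so the Hessian at any point is diag(J_uu, J_vv) = diag(-4(3u^2 + 18u + 26), -6v).
At (-4, 3): H = diag(-8, -18).
Both eigenvalues are negative, so H is negative definite: a local maximum.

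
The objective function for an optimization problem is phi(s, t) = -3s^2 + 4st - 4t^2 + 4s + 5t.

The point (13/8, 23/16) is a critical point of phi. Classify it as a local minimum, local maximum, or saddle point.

The Hessian of phi is constant: H = [[-6, 4], [4, -8]].
det(H) = (-6)·(-8) − 4² = 32.
det(H) > 0 and tr(H) = -14 < 0, so H is negative definite and the point is a local maximum.

local maximum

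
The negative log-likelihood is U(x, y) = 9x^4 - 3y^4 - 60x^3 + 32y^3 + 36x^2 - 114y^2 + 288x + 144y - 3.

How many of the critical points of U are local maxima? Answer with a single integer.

2

U separates as a function of x plus a function of y, so ∇U=0 decouples.
∂U/∂x = 36(x - 4)(x - 2)(x + 1) = 0 at x ∈ {-1, 2, 4}; ∂U/∂y = -12(y - 4)(y - 3)(y - 1) = 0 at y ∈ {1, 3, 4}.
The Hessian is diagonal: diag(U_xx, U_yy). Second derivatives: U_xx(-1)=540, U_xx(2)=-216, U_xx(4)=360; U_yy(1)=-72, U_yy(3)=24, U_yy(4)=-36.
Local maxima occur where both diagonal entries negative: (2, 1), (2, 4). Count: 2.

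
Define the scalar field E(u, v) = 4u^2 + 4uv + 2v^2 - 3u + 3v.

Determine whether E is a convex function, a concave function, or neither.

E is quadratic, so its Hessian is the constant matrix H = [[8, 4], [4, 4]].
det(H) = 16, tr(H) = 12.
det(H) > 0 and tr(H) > 0, so H is positive definite everywhere: convex.

convex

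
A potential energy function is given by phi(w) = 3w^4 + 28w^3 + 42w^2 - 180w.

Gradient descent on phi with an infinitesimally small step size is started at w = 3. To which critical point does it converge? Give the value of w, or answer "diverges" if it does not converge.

1

phi'(w) = 12(w - 1)(w + 3)(w + 5), so phi'(3) = 1152.
Gradient descent moves in the -phi' direction, i.e. w is decreasing.
The nearest critical point in that direction is w = 1, where phi'' = 288 > 0 (a local minimum). The iterate converges there.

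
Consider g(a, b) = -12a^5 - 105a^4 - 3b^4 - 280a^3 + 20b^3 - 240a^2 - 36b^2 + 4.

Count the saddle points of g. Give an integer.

g separates as a function of a plus a function of b, so ∇g=0 decouples.
∂g/∂a = -60a(a + 1)(a + 2)(a + 4) = 0 at a ∈ {-4, -2, -1, 0}; ∂g/∂b = -12b(b - 3)(b - 2) = 0 at b ∈ {0, 2, 3}.
The Hessian is diagonal: diag(g_aa, g_bb). Second derivatives: g_aa(-4)=1440, g_aa(-2)=-240, g_aa(-1)=180, g_aa(0)=-480; g_bb(0)=-72, g_bb(2)=24, g_bb(3)=-36.
Saddle points occur where the two diagonal entries have opposite signs: (-4, 0), (-4, 3), (-2, 2), (-1, 0), (-1, 3), (0, 2). Count: 6.

6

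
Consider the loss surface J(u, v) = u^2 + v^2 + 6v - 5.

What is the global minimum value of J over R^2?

J(u,v) separates as P(u) + Q(v) − 5, so its minimum is min P + min Q − 5.
P'(u) = 2u vanishes at u ∈ {0}; Q'(v) = 2v + 6 vanishes at v ∈ {-3}.
Local minima of P (where P''>0): P(0)=0. Local minima of Q: Q(-3)=-9.
So the global minimum of J is P(0) + Q(-3) − 5 = 0 − 9 − 5 = -14, attained at (0, -3).

-14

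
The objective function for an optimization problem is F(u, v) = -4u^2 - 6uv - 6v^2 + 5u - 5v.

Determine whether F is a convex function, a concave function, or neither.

F is quadratic, so its Hessian is the constant matrix H = [[-8, -6], [-6, -12]].
det(H) = 60, tr(H) = -20.
det(H) > 0 and tr(H) < 0, so H is negative definite everywhere: concave.

concave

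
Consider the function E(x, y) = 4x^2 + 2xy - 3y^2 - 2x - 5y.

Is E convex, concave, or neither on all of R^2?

E is quadratic, so its Hessian is the constant matrix H = [[8, 2], [2, -6]].
det(H) = -52, tr(H) = 2.
det(H) < 0, so H is indefinite: neither convex nor concave.

neither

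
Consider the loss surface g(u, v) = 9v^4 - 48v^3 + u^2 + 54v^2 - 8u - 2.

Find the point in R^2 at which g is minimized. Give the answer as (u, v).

g(u,v) separates as P(u) + Q(v) − 2, so its minimum is min P + min Q − 2.
P'(u) = 2u - 8 vanishes at u ∈ {4}; Q'(v) = 36v(v - 3)(v - 1) vanishes at v ∈ {0, 1, 3}.
Local minima of P (where P''>0): P(4)=-16. Local minima of Q: Q(0)=0, Q(3)=-81.
So the global minimum of g is P(4) + Q(3) − 2 = -16 − 81 − 2 = -99, attained at (4, 3).

(4, 3)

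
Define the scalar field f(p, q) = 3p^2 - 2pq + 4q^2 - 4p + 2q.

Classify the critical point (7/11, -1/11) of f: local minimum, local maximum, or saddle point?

local minimum

The Hessian of f is constant: H = [[6, -2], [-2, 8]].
det(H) = 6·8 − (-2)² = 44.
det(H) > 0 and tr(H) = 14 > 0, so H is positive definite and the point is a local minimum.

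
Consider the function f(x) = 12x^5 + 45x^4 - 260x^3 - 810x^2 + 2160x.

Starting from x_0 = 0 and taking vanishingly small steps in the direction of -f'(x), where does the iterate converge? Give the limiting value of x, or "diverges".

-3

f'(x) = 60(x - 3)(x - 1)(x + 3)(x + 4), so f'(0) = 2160.
Gradient descent moves in the -f' direction, i.e. x is decreasing.
The nearest critical point in that direction is x = -3, where f'' = 1440 > 0 (a local minimum). The iterate converges there.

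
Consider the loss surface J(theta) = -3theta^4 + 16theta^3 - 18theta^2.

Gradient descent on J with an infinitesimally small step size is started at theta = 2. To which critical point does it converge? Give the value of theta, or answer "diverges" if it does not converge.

1

J'(theta) = -12theta(theta - 3)(theta - 1), so J'(2) = 24.
Gradient descent moves in the -J' direction, i.e. theta is decreasing.
The nearest critical point in that direction is theta = 1, where J'' = 24 > 0 (a local minimum). The iterate converges there.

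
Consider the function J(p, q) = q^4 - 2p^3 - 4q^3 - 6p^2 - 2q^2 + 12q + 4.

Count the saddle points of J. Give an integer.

3

J separates as a function of p plus a function of q, so ∇J=0 decouples.
∂J/∂p = -6p(p + 2) = 0 at p ∈ {-2, 0}; ∂J/∂q = 4(q - 3)(q - 1)(q + 1) = 0 at q ∈ {-1, 1, 3}.
The Hessian is diagonal: diag(J_pp, J_qq). Second derivatives: J_pp(-2)=12, J_pp(0)=-12; J_qq(-1)=32, J_qq(1)=-16, J_qq(3)=32.
Saddle points occur where the two diagonal entries have opposite signs: (-2, 1), (0, -1), (0, 3). Count: 3.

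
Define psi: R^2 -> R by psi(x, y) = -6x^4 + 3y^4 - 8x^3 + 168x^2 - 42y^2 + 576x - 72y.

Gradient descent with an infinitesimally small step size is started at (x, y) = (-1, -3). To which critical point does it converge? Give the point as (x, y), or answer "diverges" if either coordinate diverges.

psi is separable, so gradient descent decouples: x follows -∂psi/∂x, y follows -∂psi/∂y.
∂psi/∂x = -24(x - 4)(x + 2)(x + 3); at x=-1 this is 240, so x decreases.
∂psi/∂y = 12(y - 3)(y + 1)(y + 2); at y=-3 this is -144, so y increases.
x converges to its nearest critical value -2 (a local min of the x-part); y converges to -2. The iterate converges to (-2, -2).

(-2, -2)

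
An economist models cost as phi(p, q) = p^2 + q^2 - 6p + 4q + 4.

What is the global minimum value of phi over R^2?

-9

phi(p,q) separates as A(p) + B(q) + 4, so its minimum is min A + min B + 4.
A'(p) = 2p - 6 vanishes at p ∈ {3}; B'(q) = 2q + 4 vanishes at q ∈ {-2}.
Local minima of A (where A''>0): A(3)=-9. Local minima of B: B(-2)=-4.
So the global minimum of phi is A(3) + B(-2) + 4 = -9 − 4 + 4 = -9, attained at (3, -2).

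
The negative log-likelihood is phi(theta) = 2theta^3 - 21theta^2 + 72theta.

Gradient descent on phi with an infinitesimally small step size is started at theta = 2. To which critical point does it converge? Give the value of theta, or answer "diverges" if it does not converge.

phi'(theta) = 6(theta - 4)(theta - 3), so phi'(2) = 12.
Gradient descent moves in the -phi' direction, i.e. theta is decreasing.
There is no critical point below theta=2, and phi' keeps the same sign, so the iterate runs off to −∞.

diverges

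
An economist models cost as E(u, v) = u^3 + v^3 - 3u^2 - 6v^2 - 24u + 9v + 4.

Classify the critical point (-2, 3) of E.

saddle point

The mixed partial ∂²E/∂u∂v is 0, so the Hessian at any point is diag(E_uu, E_vv) = diag(6(u - 1), 6(v - 2)).
At (-2, 3): H = diag(-18, 6).
The eigenvalues have opposite signs, so H is indefinite: a saddle point.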